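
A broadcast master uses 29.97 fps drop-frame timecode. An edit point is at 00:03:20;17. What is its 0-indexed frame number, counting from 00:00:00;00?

Complete 10-minute blocks: 0, each 17982 frames → 0.
Remaining 3 whole minutes in the current block: 1800 + 2 × 1798 = 5396 frames.
Within the current minute: 20 × 30 + 17 − 2 = 615 (labels ;00/;01 skipped at this minute). Total = 0 + 5396 + 615 = 6011.

6011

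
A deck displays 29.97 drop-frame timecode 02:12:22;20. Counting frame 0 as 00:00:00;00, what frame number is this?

238042

As if non-drop at 30 labels/s: (2 × 3600 + 12 × 60 + 22) × 30 + 20 = 238280.
Minute boundaries passed: 132; those not divisible by 10: 132 − 13 = 119; dropped labels = 2 × 119 = 238.
Actual frame index = 238280 − 238 = 238042.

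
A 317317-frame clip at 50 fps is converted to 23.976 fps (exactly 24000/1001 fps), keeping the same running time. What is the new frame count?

Target frames = source frames × (target rate / source rate) = 317317 × (24000/1001)/(50) = 317317 × 480/1001 = 152160.

152160 frames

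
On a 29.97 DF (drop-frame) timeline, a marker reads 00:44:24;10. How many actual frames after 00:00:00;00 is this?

As if non-drop at 30 labels/s: (0 × 3600 + 44 × 60 + 24) × 30 + 10 = 79930.
Minute boundaries passed: 44; those not divisible by 10: 44 − 4 = 40; dropped labels = 2 × 40 = 80.
Actual frame index = 79930 − 80 = 79850.

79850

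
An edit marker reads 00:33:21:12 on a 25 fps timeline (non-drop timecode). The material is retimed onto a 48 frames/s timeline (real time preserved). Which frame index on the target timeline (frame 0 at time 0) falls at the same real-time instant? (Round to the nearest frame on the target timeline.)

Source frame index: (0×3600 + 33×60 + 21) × 25 + 12 = 50037.
Real time: 50037 / (25) = 50037/25 s.
Target frame: (50037/25) × (48) = 2401776/25 ≈ 96071.040 → 96071.

frame 96071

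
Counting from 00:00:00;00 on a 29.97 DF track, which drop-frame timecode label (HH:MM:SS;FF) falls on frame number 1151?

00:00:38;11

Ten DF minutes hold 17982 frames, so frame 1151 lies in block 0 (frames 0–17981) with 1151 frames into that block.
The block's first minute is 1800 frames and the rest 1798 each; 1151 frames reaches minute 0, so 0 × 18 + 0 × 2 = 0 labels have been skipped so far.
Adding those back, label number 1151 + 0 = 1151 at 30 labels/s is 38 s + 11 f = 0 h 0 min 38 s frame 11, i.e. 00:00:38;11.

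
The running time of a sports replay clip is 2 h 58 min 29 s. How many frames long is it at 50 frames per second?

2 h 58 min 29 s = 10709 s.
Frames = 10709 × 50 = 535450.

535450 frames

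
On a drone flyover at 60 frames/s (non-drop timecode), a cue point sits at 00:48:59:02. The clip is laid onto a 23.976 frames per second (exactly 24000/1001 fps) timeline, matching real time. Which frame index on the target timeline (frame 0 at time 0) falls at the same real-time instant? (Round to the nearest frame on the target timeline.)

frame 70466

Source frame index: (0×3600 + 48×60 + 59) × 60 + 2 = 176342.
Real time: 176342 / (60) = 88171/30 s.
Target frame: (88171/30) × (24000/1001) = 70536800/1001 ≈ 70466.334 → 70466.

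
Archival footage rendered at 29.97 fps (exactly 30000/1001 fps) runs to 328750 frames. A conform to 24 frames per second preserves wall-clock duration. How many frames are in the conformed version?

263263 frames

Target frames = source frames × (target rate / source rate) = 328750 × (24)/(30000/1001) = 328750 × 1001/1250 = 263263.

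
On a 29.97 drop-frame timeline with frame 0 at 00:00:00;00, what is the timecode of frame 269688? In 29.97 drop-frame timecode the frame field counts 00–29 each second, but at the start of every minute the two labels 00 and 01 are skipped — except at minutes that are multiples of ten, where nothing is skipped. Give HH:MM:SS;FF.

Each 10-minute DF block holds 10 × 60 × 30 − 9 × 2 = 17982 frames. 269688 ÷ 17982 → 14 full blocks, remainder 17940.
Within the partial block the first minute is 1800 frames and each further minute 1798, so 9 further minute boundaries passed. Total skipped labels = 18 × 14 + 2 × 9 = 270.
Non-drop label index = 269688 + 270 = 269958; at 30 labels/s that is 02:29:58:18, i.e. DF 02:29:58;18.

02:29:58;18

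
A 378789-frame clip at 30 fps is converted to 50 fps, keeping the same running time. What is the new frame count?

631315 frames

Target frames = source frames × (target rate / source rate) = 378789 × (50)/(30) = 378789 × 5/3 = 631315.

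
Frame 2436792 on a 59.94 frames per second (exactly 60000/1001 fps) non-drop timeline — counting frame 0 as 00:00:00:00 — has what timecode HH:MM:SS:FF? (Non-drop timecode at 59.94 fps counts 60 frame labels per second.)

2436792 ÷ 60 = 40613 full seconds, remainder 12 frames.
40613 s = 11 h 16 min 53 s.
Timecode: 11:16:53:12.

11:16:53:12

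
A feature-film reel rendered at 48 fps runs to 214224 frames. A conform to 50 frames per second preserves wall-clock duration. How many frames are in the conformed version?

Target frames = source frames × (target rate / source rate) = 214224 × (50)/(48) = 214224 × 25/24 = 223150.

223150 frames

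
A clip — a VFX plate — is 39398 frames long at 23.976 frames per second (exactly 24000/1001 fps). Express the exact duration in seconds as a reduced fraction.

Running time = 39398 ÷ (24000/1001) = 39398 × 1001/24000 = 19718699/12000 s.

19718699/12000 seconds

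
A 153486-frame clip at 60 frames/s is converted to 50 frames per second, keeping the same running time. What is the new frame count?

127905 frames

Target frames = source frames × (target rate / source rate) = 153486 × (50)/(60) = 153486 × 5/6 = 127905.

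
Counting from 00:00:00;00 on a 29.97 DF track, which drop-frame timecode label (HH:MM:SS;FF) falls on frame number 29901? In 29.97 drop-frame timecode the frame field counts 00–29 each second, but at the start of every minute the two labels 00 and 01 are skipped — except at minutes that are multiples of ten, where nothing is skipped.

00:16:37;21

Each 10-minute DF block holds 10 × 60 × 30 − 9 × 2 = 17982 frames. 29901 ÷ 17982 → 1 full block, remainder 11919.
Within the partial block the first minute is 1800 frames and each further minute 1798, so 6 further minute boundaries passed. Total skipped labels = 18 × 1 + 2 × 6 = 30.
Non-drop label index = 29901 + 30 = 29931; at 30 labels/s that is 00:16:37:21, i.e. DF 00:16:37;21.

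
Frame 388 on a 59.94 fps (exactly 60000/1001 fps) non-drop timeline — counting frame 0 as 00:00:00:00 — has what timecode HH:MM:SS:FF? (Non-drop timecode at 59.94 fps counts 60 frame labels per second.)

00:00:06:28

388 ÷ 60 = 6 full seconds, remainder 28 frames.
6 s = 0 h 0 min 6 s.
Timecode: 00:00:06:28.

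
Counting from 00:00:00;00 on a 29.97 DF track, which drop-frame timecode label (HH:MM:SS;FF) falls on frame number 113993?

Each 10-minute DF block holds 10 × 60 × 30 − 9 × 2 = 17982 frames. 113993 ÷ 17982 → 6 full blocks, remainder 6101.
Within the partial block the first minute is 1800 frames and each further minute 1798, so 3 further minute boundaries passed. Total skipped labels = 18 × 6 + 2 × 3 = 114.
Non-drop label index = 113993 + 114 = 114107; at 30 labels/s that is 01:03:23:17, i.e. DF 01:03:23;17.

01:03:23;17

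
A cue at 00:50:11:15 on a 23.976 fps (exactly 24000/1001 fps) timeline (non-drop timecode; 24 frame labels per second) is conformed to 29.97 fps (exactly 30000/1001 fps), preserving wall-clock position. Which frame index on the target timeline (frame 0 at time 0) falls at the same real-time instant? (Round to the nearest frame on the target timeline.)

frame 90349

Source frame index: (0×3600 + 50×60 + 11) × 24 + 15 = 72279.
Real time: 72279 / (24000/1001) = 24117093/8000 s.
Target frame: (24117093/8000) × (30000/1001) = 361395/4 ≈ 90348.750 → 90349.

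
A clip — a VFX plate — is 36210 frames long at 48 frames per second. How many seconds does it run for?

Running time = 36210 / (48) = 754.375 s.

754.375 seconds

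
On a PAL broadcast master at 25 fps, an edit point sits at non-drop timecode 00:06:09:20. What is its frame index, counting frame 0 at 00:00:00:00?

Total seconds to the label: (0 × 3600 + 6 × 60 + 9) = 369.
Frame index = 369 × 25 + 20 = 9245.

frame 9245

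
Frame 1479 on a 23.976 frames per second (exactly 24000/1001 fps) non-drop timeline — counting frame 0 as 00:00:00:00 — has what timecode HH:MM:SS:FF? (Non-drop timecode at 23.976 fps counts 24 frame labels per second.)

1479 ÷ 24 = 61 full seconds, remainder 15 frames.
61 s = 0 h 1 min 1 s.
Timecode: 00:01:01:15.

00:01:01:15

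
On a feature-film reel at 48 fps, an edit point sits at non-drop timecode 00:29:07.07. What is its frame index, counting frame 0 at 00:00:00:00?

83863

Total seconds to the label: (0 × 3600 + 29 × 60 + 7) = 1747.
Frame index = 1747 × 48 + 7 = 83863.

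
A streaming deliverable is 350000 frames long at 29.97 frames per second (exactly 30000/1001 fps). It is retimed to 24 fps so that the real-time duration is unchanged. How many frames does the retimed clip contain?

280280 frames

Target frames = source frames × (target rate / source rate) = 350000 × (24)/(30000/1001) = 350000 × 1001/1250 = 280280.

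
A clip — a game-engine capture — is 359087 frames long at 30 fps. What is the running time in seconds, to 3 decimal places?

Running time = 359087 × 1/30 = 359087/30 s ≈ 11969.567 s.

11969.567 seconds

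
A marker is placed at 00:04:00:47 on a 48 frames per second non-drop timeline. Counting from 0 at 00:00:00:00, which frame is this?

frame 11567

Total seconds to the label: (0 × 3600 + 4 × 60 + 0) = 240.
Frame index = 240 × 48 + 47 = 11567.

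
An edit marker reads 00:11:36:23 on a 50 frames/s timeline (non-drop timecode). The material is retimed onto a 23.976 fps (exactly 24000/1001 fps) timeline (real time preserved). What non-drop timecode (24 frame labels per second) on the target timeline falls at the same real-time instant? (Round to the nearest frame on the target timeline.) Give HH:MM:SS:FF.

00:11:35:18

Source frame index: (0×3600 + 11×60 + 36) × 50 + 23 = 34823.
Real time: 34823 / (50) = 34823/50 s.
Target frame: (34823/50) × (24000/1001) = 16715040/1001 ≈ 16698.342 → 16698.
At 24 labels/s: frame 16698 → 00:11:35:18.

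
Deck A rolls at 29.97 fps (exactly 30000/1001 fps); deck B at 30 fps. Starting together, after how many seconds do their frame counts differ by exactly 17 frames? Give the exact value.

The gap grows by |30 − 30000/1001| = 30/1001 frames per second.
Time for a 17-frame gap: 17 ÷ (30/1001) = 17017/30 s.

17017/30 seconds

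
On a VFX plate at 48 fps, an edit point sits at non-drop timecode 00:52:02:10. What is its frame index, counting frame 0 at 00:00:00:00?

Total seconds to the label: (0 × 3600 + 52 × 60 + 2) = 3122.
Frame index = 3122 × 48 + 10 = 149866.

frame 149866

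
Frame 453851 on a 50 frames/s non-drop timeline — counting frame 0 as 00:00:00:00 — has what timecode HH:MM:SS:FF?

453851 ÷ 50 = 9077 full seconds, remainder 1 frame.
9077 s = 2 h 31 min 17 s.
Timecode: 02:31:17:01.

02:31:17:01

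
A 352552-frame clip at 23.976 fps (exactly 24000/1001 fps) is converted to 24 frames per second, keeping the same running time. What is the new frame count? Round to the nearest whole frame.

Frames at target rate = 352552 × (24) / (24000/1001) = 44113069/125 ≈ 352904.552.
Nearest whole frame: 352905.

352905 frames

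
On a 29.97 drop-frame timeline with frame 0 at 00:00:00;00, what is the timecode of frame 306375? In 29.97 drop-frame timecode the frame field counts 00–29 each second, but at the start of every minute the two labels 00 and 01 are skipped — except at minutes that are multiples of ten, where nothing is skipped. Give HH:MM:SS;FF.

02:50:22;21

Ten DF minutes hold 17982 frames, so frame 306375 lies in block 17 (frames 305694–323675) with 681 frames into that block.
The block's first minute is 1800 frames and the rest 1798 each; 681 frames reaches minute 0, so 17 × 18 + 0 × 2 = 306 labels have been skipped so far.
Adding those back, label number 306375 + 306 = 306681 at 30 labels/s is 10222 s + 21 f = 2 h 50 min 22 s frame 21, i.e. 02:50:22;21.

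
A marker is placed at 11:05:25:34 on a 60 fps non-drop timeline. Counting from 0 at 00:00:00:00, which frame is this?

frame 2395534

Total seconds to the label: (11 × 3600 + 5 × 60 + 25) = 39925.
Frame index = 39925 × 60 + 34 = 2395534.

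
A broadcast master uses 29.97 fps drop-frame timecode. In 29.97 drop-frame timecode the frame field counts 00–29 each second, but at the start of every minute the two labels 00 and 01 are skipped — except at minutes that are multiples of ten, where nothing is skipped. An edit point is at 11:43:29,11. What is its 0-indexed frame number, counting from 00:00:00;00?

Complete 10-minute blocks: 70, each 17982 frames → 1258740.
Remaining 3 whole minutes in the current block: 1800 + 2 × 1798 = 5396 frames.
Within the current minute: 29 × 30 + 11 − 2 = 879 (labels ;00/;01 skipped at this minute). Total = 1258740 + 5396 + 879 = 1265015.

1265015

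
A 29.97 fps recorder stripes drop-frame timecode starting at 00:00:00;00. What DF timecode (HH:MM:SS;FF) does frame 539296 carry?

Ten DF minutes hold 17982 frames, so frame 539296 lies in block 29 (frames 521478–539459) with 17818 frames into that block.
The block's first minute is 1800 frames and the rest 1798 each; 17818 frames reaches minute 9, so 29 × 18 + 9 × 2 = 540 labels have been skipped so far.
Adding those back, label number 539296 + 540 = 539836 at 30 labels/s is 17994 s + 16 f = 4 h 59 min 54 s frame 16, i.e. 04:59:54;16.

04:59:54;16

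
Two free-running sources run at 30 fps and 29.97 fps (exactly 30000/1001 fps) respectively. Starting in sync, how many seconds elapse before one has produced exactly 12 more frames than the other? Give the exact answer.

The gap grows by |30000/1001 − 30| = 30/1001 frames per second.
Time for a 12-frame gap: 12 ÷ (30/1001) = 400.4 s.

400.4 seconds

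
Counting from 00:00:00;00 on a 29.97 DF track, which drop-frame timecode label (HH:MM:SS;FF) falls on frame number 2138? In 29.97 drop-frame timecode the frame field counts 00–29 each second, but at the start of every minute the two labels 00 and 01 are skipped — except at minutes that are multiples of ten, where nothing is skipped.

Each 10-minute DF block holds 10 × 60 × 30 − 9 × 2 = 17982 frames. 2138 ÷ 17982 → 0 full blocks, remainder 2138.
Within the partial block the first minute is 1800 frames and each further minute 1798, so 1 further minute boundary passed. Total skipped labels = 18 × 0 + 2 × 1 = 2.
Non-drop label index = 2138 + 2 = 2140; at 30 labels/s that is 00:01:11:10, i.e. DF 00:01:11;10.

00:01:11;10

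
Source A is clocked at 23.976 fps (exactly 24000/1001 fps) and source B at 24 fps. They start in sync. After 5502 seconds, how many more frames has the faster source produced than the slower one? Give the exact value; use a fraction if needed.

A emits 24000/1001 × 5502 = 18864000/143 frames; B emits 24 × 5502 = 132048.
Difference = 18864/143 frames (≈ 131.9161); B is ahead of A.

18864/143 frames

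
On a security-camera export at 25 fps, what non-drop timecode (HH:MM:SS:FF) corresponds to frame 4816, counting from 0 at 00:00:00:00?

00:03:12:16

4816 ÷ 25 = 192 full seconds, remainder 16 frames.
192 s = 0 h 3 min 12 s.
Timecode: 00:03:12:16.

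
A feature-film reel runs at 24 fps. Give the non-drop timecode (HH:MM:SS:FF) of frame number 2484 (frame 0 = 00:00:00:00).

2484 ÷ 24 = 103 full seconds, remainder 12 frames.
103 s = 0 h 1 min 43 s.
Timecode: 00:01:43:12.

00:01:43:12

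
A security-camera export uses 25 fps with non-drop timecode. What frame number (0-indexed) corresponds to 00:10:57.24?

Total seconds to the label: (0 × 3600 + 10 × 60 + 57) = 657.
Frame index = 657 × 25 + 24 = 16449.

frame 16449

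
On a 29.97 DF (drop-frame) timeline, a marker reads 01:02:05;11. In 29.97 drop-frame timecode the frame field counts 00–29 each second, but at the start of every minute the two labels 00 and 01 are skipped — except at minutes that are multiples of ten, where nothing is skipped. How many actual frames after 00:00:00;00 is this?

As if non-drop at 30 labels/s: (1 × 3600 + 2 × 60 + 5) × 30 + 11 = 111761.
Minute boundaries passed: 62; those not divisible by 10: 62 − 6 = 56; dropped labels = 2 × 56 = 112.
Actual frame index = 111761 − 112 = 111649.

111649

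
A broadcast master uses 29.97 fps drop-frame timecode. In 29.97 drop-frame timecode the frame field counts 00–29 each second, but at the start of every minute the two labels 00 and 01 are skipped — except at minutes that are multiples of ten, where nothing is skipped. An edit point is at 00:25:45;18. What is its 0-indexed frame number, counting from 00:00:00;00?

46322

As if non-drop at 30 labels/s: (0 × 3600 + 25 × 60 + 45) × 30 + 18 = 46368.
Minute boundaries passed: 25; those not divisible by 10: 25 − 2 = 23; dropped labels = 2 × 23 = 46.
Actual frame index = 46368 − 46 = 46322.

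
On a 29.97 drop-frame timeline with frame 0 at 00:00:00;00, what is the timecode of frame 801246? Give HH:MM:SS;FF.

07:25:34;28

Each 10-minute DF block holds 10 × 60 × 30 − 9 × 2 = 17982 frames. 801246 ÷ 17982 → 44 full blocks, remainder 10038.
Within the partial block the first minute is 1800 frames and each further minute 1798, so 5 further minute boundaries passed. Total skipped labels = 18 × 44 + 2 × 5 = 802.
Non-drop label index = 801246 + 802 = 802048; at 30 labels/s that is 07:25:34:28, i.e. DF 07:25:34;28.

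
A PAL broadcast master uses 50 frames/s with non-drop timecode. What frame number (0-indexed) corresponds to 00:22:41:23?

frame 68073

Total seconds to the label: (0 × 3600 + 22 × 60 + 41) = 1361.
Frame index = 1361 × 50 + 23 = 68073.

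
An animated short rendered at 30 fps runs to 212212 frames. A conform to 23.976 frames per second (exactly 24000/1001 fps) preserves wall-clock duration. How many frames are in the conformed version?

Target frames = source frames × (target rate / source rate) = 212212 × (24000/1001)/(30) = 212212 × 800/1001 = 169600.

169600 frames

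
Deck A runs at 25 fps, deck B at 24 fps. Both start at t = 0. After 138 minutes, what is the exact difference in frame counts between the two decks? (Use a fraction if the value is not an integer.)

8280 frames

138 min = 8280 s.
A emits 25 × 8280 = 207000 frames; B emits 24 × 8280 = 198720.
Difference = 8280 frames; B is behind A.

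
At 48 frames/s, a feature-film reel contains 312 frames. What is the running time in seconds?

6.5 seconds

Running time = 312 / (48) = 6.5 s.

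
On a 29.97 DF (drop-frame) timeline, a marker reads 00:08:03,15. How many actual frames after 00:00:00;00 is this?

As if non-drop at 30 labels/s: (0 × 3600 + 8 × 60 + 3) × 30 + 15 = 14505.
Minute boundaries passed: 8; those not divisible by 10: 8 − 0 = 8; dropped labels = 2 × 8 = 16.
Actual frame index = 14505 − 16 = 14489.

14489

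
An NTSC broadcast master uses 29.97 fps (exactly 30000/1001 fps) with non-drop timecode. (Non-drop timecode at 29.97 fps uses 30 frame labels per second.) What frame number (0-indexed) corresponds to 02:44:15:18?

295668

Total seconds to the label: (2 × 3600 + 44 × 60 + 15) = 9855.
Frame index = 9855 × 30 + 18 = 295668.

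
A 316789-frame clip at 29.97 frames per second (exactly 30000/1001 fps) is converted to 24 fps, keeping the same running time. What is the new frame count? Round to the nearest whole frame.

Frames at target rate = 316789 × (24) / (30000/1001) = 317105789/1250 ≈ 253684.631.
Nearest whole frame: 253685.

253685 frames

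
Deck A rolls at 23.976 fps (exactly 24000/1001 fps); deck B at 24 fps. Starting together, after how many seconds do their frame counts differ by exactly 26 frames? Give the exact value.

The gap grows by |24 − 24000/1001| = 24/1001 frames per second.
Time for a 26-frame gap: 26 ÷ (24/1001) = 13013/12 s.

13013/12 seconds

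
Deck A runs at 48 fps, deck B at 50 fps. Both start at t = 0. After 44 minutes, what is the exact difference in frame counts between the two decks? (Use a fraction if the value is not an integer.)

44 min = 2640 s.
A emits 48 × 2640 = 126720 frames; B emits 50 × 2640 = 132000.
Difference = 5280 frames; B is ahead of A.

5280 frames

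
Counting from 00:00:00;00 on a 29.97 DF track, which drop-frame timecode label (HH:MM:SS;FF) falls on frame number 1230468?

Ten DF minutes hold 17982 frames, so frame 1230468 lies in block 68 (frames 1222776–1240757) with 7692 frames into that block.
The block's first minute is 1800 frames and the rest 1798 each; 7692 frames reaches minute 4, so 68 × 18 + 4 × 2 = 1232 labels have been skipped so far.
Adding those back, label number 1230468 + 1232 = 1231700 at 30 labels/s is 41056 s + 20 f = 11 h 24 min 16 s frame 20, i.e. 11:24:16;20.

11:24:16;20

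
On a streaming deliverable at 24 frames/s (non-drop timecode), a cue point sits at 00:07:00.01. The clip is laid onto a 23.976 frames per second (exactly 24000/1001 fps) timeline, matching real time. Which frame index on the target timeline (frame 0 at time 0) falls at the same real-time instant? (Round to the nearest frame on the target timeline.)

Source frame index: (0×3600 + 7×60 + 0) × 24 + 1 = 10081.
Real time: 10081 / (24) = 10081/24 s.
Target frame: (10081/24) × (24000/1001) = 10081000/1001 ≈ 10070.929 → 10071.

frame 10071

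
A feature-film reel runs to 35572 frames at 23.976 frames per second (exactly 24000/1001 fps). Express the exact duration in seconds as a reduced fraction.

8901893/6000 seconds

Running time = 35572 ÷ (24000/1001) = 35572 × 1001/24000 = 8901893/6000 s.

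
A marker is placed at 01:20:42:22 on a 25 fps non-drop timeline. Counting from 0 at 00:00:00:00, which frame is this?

121072

Total seconds to the label: (1 × 3600 + 20 × 60 + 42) = 4842.
Frame index = 4842 × 25 + 22 = 121072.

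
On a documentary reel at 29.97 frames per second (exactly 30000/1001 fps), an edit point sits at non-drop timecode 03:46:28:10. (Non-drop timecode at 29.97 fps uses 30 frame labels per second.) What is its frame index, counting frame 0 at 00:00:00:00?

Total seconds to the label: (3 × 3600 + 46 × 60 + 28) = 13588.
Frame index = 13588 × 30 + 10 = 407650.

frame 407650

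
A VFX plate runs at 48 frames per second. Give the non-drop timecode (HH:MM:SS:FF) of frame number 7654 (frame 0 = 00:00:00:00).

00:02:39:22

7654 ÷ 48 = 159 full seconds, remainder 22 frames.
159 s = 0 h 2 min 39 s.
Timecode: 00:02:39:22.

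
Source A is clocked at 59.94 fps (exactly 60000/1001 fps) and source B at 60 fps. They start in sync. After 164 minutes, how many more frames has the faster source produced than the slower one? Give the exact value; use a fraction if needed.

164 min = 9840 s.
A emits 60000/1001 × 9840 = 590400000/1001 frames; B emits 60 × 9840 = 590400.
Difference = 590400/1001 frames (≈ 589.8102); B is ahead of A.

590400/1001 frames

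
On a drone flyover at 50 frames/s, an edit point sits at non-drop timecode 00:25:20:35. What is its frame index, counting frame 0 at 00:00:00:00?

Total seconds to the label: (0 × 3600 + 25 × 60 + 20) = 1520.
Frame index = 1520 × 50 + 35 = 76035.

frame 76035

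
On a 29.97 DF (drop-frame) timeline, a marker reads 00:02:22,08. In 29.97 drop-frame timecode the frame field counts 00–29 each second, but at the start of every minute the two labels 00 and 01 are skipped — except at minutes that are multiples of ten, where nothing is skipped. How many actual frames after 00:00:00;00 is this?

Complete 10-minute blocks: 0, each 17982 frames → 0.
Remaining 2 whole minutes in the current block: 1800 + 1 × 1798 = 3598 frames.
Within the current minute: 22 × 30 + 8 − 2 = 666 (labels ;00/;01 skipped at this minute). Total = 0 + 3598 + 666 = 4264.

4264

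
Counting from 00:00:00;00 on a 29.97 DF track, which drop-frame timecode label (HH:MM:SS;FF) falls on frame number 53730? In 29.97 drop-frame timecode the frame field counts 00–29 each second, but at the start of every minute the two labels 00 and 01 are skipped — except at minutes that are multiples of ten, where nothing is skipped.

00:29:52;24

Ten DF minutes hold 17982 frames, so frame 53730 lies in block 2 (frames 35964–53945) with 17766 frames into that block.
The block's first minute is 1800 frames and the rest 1798 each; 17766 frames reaches minute 9, so 2 × 18 + 9 × 2 = 54 labels have been skipped so far.
Adding those back, label number 53730 + 54 = 53784 at 30 labels/s is 1792 s + 24 f = 0 h 29 min 52 s frame 24, i.e. 00:29:52;24.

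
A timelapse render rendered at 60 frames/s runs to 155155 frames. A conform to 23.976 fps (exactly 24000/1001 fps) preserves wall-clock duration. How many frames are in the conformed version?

62000 frames

Target frames = source frames × (target rate / source rate) = 155155 × (24000/1001)/(60) = 155155 × 400/1001 = 62000.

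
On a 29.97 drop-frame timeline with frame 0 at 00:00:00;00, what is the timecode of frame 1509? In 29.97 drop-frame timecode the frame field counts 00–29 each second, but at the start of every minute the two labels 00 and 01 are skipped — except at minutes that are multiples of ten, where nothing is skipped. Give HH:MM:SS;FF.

00:00:50;09

Each 10-minute DF block holds 10 × 60 × 30 − 9 × 2 = 17982 frames. 1509 ÷ 17982 → 0 full blocks, remainder 1509.
Within the partial block the first minute is 1800 frames and each further minute 1798, so 0 further minute boundaries passed. Total skipped labels = 18 × 0 + 2 × 0 = 0.
Non-drop label index = 1509 + 0 = 1509; at 30 labels/s that is 00:00:50:09, i.e. DF 00:00:50;09.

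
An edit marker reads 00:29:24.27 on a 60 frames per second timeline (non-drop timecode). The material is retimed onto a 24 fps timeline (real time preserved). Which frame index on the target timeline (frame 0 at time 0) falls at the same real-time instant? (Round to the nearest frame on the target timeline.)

frame 42347

Source frame index: (0×3600 + 29×60 + 24) × 60 + 27 = 105867.
Real time: 105867 / (60) = 35289/20 s.
Target frame: (35289/20) × (24) = 211734/5 ≈ 42346.800 → 42347.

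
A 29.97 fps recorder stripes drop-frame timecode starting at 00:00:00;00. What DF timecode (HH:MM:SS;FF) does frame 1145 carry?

00:00:38;05

Each 10-minute DF block holds 10 × 60 × 30 − 9 × 2 = 17982 frames. 1145 ÷ 17982 → 0 full blocks, remainder 1145.
Within the partial block the first minute is 1800 frames and each further minute 1798, so 0 further minute boundaries passed. Total skipped labels = 18 × 0 + 2 × 0 = 0.
Non-drop label index = 1145 + 0 = 1145; at 30 labels/s that is 00:00:38:05, i.e. DF 00:00:38;05.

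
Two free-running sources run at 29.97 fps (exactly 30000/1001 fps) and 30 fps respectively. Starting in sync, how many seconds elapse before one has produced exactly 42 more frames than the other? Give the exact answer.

1401.4 seconds

The gap grows by |30 − 30000/1001| = 30/1001 frames per second.
Time for a 42-frame gap: 42 ÷ (30/1001) = 1401.4 s.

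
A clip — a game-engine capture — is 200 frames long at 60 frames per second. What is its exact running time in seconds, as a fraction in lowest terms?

Running time = 200 ÷ (60) = 200 × 1/60 = 10/3 s.

10/3 seconds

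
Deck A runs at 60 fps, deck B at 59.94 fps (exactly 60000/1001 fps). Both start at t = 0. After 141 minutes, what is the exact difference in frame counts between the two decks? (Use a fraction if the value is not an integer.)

507600/1001 frames

141 min = 8460 s.
A emits 60 × 8460 = 507600 frames; B emits 60000/1001 × 8460 = 507600000/1001.
Difference = 507600/1001 frames (≈ 507.0929); B is behind A.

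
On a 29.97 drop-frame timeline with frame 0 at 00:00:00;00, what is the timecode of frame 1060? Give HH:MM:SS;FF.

Ten DF minutes hold 17982 frames, so frame 1060 lies in block 0 (frames 0–17981) with 1060 frames into that block.
The block's first minute is 1800 frames and the rest 1798 each; 1060 frames reaches minute 0, so 0 × 18 + 0 × 2 = 0 labels have been skipped so far.
Adding those back, label number 1060 + 0 = 1060 at 30 labels/s is 35 s + 10 f = 0 h 0 min 35 s frame 10, i.e. 00:00:35;10.

00:00:35;10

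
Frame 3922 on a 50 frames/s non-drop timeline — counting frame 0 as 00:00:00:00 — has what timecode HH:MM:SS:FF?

3922 ÷ 50 = 78 full seconds, remainder 22 frames.
78 s = 0 h 1 min 18 s.
Timecode: 00:01:18:22.

00:01:18:22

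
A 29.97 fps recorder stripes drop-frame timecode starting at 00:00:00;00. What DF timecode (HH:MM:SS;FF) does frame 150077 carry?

01:23:27;17

Each 10-minute DF block holds 10 × 60 × 30 − 9 × 2 = 17982 frames. 150077 ÷ 17982 → 8 full blocks, remainder 6221.
Within the partial block the first minute is 1800 frames and each further minute 1798, so 3 further minute boundaries passed. Total skipped labels = 18 × 8 + 2 × 3 = 150.
Non-drop label index = 150077 + 150 = 150227; at 30 labels/s that is 01:23:27:17, i.e. DF 01:23:27;17.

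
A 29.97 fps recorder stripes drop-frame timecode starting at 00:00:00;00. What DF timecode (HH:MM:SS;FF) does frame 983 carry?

Ten DF minutes hold 17982 frames, so frame 983 lies in block 0 (frames 0–17981) with 983 frames into that block.
The block's first minute is 1800 frames and the rest 1798 each; 983 frames reaches minute 0, so 0 × 18 + 0 × 2 = 0 labels have been skipped so far.
Adding those back, label number 983 + 0 = 983 at 30 labels/s is 32 s + 23 f = 0 h 0 min 32 s frame 23, i.e. 00:00:32;23.

00:00:32;23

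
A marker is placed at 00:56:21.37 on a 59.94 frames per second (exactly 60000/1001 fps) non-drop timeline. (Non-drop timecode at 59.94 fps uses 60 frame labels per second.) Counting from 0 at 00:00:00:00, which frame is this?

frame 202897

Total seconds to the label: (0 × 3600 + 56 × 60 + 21) = 3381.
Frame index = 3381 × 60 + 37 = 202897.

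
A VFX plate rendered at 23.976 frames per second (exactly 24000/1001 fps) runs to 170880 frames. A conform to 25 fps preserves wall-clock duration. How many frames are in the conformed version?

Target frames = source frames × (target rate / source rate) = 170880 × (25)/(24000/1001) = 170880 × 1001/960 = 178178.

178178 frames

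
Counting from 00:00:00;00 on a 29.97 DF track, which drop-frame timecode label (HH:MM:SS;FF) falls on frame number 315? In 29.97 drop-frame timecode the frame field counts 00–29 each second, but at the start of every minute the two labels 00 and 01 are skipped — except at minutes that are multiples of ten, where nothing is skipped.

00:00:10;15

Ten DF minutes hold 17982 frames, so frame 315 lies in block 0 (frames 0–17981) with 315 frames into that block.
The block's first minute is 1800 frames and the rest 1798 each; 315 frames reaches minute 0, so 0 × 18 + 0 × 2 = 0 labels have been skipped so far.
Adding those back, label number 315 + 0 = 315 at 30 labels/s is 10 s + 15 f = 0 h 0 min 10 s frame 15, i.e. 00:00:10;15.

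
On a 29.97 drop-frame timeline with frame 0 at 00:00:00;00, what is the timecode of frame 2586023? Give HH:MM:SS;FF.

23:58:07;03

Ten DF minutes hold 17982 frames, so frame 2586023 lies in block 143 (frames 2571426–2589407) with 14597 frames into that block.
The block's first minute is 1800 frames and the rest 1798 each; 14597 frames reaches minute 8, so 143 × 18 + 8 × 2 = 2590 labels have been skipped so far.
Adding those back, label number 2586023 + 2590 = 2588613 at 30 labels/s is 86287 s + 3 f = 23 h 58 min 7 s frame 3, i.e. 23:58:07;03.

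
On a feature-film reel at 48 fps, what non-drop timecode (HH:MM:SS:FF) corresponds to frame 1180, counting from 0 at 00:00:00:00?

1180 ÷ 48 = 24 full seconds, remainder 28 frames.
24 s = 0 h 0 min 24 s.
Timecode: 00:00:24:28.

00:00:24:28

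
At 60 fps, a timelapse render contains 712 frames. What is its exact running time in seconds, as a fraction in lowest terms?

178/15 seconds

Running time = 712 ÷ (60) = 712 × 1/60 = 178/15 s.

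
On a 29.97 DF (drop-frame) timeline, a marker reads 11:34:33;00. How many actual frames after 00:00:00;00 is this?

1248940

As if non-drop at 30 labels/s: (11 × 3600 + 34 × 60 + 33) × 30 + 0 = 1250190.
Minute boundaries passed: 694; those not divisible by 10: 694 − 69 = 625; dropped labels = 2 × 625 = 1250.
Actual frame index = 1250190 − 1250 = 1248940.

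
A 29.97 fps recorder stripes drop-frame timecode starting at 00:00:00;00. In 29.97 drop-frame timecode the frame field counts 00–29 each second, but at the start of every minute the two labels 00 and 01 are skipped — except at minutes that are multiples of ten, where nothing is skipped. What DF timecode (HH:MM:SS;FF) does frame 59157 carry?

Each 10-minute DF block holds 10 × 60 × 30 − 9 × 2 = 17982 frames. 59157 ÷ 17982 → 3 full blocks, remainder 5211.
Within the partial block the first minute is 1800 frames and each further minute 1798, so 2 further minute boundaries passed. Total skipped labels = 18 × 3 + 2 × 2 = 58.
Non-drop label index = 59157 + 58 = 59215; at 30 labels/s that is 00:32:53:25, i.e. DF 00:32:53;25.

00:32:53;25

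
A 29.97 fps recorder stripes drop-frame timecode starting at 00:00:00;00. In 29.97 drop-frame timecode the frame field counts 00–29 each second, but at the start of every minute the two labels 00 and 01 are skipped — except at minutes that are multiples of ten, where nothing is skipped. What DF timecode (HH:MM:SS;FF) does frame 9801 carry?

Ten DF minutes hold 17982 frames, so frame 9801 lies in block 0 (frames 0–17981) with 9801 frames into that block.
The block's first minute is 1800 frames and the rest 1798 each; 9801 frames reaches minute 5, so 0 × 18 + 5 × 2 = 10 labels have been skipped so far.
Adding those back, label number 9801 + 10 = 9811 at 30 labels/s is 327 s + 1 f = 0 h 5 min 27 s frame 1, i.e. 00:05:27;01.

00:05:27;01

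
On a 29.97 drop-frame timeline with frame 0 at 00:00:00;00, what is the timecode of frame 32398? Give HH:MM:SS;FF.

00:18:01;02

Each 10-minute DF block holds 10 × 60 × 30 − 9 × 2 = 17982 frames. 32398 ÷ 17982 → 1 full block, remainder 14416.
Within the partial block the first minute is 1800 frames and each further minute 1798, so 8 further minute boundaries passed. Total skipped labels = 18 × 1 + 2 × 8 = 34.
Non-drop label index = 32398 + 34 = 32432; at 30 labels/s that is 00:18:01:02, i.e. DF 00:18:01;02.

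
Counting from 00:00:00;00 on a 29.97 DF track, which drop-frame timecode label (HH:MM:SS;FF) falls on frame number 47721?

00:26:32;09

Ten DF minutes hold 17982 frames, so frame 47721 lies in block 2 (frames 35964–53945) with 11757 frames into that block.
The block's first minute is 1800 frames and the rest 1798 each; 11757 frames reaches minute 6, so 2 × 18 + 6 × 2 = 48 labels have been skipped so far.
Adding those back, label number 47721 + 48 = 47769 at 30 labels/s is 1592 s + 9 f = 0 h 26 min 32 s frame 9, i.e. 00:26:32;09.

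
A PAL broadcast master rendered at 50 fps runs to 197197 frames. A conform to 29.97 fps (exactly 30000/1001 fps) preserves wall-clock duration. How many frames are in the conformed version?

118200 frames

Target frames = source frames × (target rate / source rate) = 197197 × (30000/1001)/(50) = 197197 × 600/1001 = 118200.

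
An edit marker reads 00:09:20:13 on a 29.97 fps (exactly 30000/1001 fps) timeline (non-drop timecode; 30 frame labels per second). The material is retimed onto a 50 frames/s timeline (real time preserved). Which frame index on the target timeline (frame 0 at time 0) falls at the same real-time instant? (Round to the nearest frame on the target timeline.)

Source frame index: (0×3600 + 9×60 + 20) × 30 + 13 = 16813.
Real time: 16813 / (30000/1001) = 16829813/30000 s.
Target frame: (16829813/30000) × (50) = 16829813/600 ≈ 28049.688 → 28050.

frame 28050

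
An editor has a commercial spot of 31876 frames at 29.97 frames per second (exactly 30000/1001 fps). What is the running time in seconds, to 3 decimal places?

Running time = 31876 × 1001/30000 = 7976969/7500 s ≈ 1063.596 s.

1063.596 seconds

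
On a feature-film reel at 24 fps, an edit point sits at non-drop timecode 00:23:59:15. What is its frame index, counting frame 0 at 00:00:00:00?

Total seconds to the label: (0 × 3600 + 23 × 60 + 59) = 1439.
Frame index = 1439 × 24 + 15 = 34551.

34551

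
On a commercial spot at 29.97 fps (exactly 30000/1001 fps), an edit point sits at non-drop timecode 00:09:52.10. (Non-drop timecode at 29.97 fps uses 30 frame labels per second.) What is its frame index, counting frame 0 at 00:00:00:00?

17770

Total seconds to the label: (0 × 3600 + 9 × 60 + 52) = 592.
Frame index = 592 × 30 + 10 = 17770.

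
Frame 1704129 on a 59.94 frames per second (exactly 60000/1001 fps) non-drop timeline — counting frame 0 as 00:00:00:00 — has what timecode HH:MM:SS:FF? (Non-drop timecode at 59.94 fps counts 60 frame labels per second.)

07:53:22:09

1704129 ÷ 60 = 28402 full seconds, remainder 9 frames.
28402 s = 7 h 53 min 22 s.
Timecode: 07:53:22:09.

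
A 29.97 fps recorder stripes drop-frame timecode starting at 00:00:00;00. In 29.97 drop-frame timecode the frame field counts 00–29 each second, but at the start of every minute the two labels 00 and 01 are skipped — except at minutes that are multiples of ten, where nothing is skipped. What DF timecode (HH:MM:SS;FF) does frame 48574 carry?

Each 10-minute DF block holds 10 × 60 × 30 − 9 × 2 = 17982 frames. 48574 ÷ 17982 → 2 full blocks, remainder 12610.
Within the partial block the first minute is 1800 frames and each further minute 1798, so 7 further minute boundaries passed. Total skipped labels = 18 × 2 + 2 × 7 = 50.
Non-drop label index = 48574 + 50 = 48624; at 30 labels/s that is 00:27:00:24, i.e. DF 00:27:00;24.

00:27:00;24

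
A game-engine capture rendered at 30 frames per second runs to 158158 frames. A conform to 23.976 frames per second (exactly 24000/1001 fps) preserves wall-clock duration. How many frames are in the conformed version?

Target frames = source frames × (target rate / source rate) = 158158 × (24000/1001)/(30) = 158158 × 800/1001 = 126400.

126400 frames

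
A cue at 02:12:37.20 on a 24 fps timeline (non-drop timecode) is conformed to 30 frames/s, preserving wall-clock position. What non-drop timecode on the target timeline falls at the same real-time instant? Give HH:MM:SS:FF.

02:12:37:25

Source frame index: (2×3600 + 12×60 + 37) × 24 + 20 = 190988.
Real time: 190988 / (24) = 47747/6 s.
Target frame: (47747/6) × (30) = 238735.
At 30 labels/s: frame 238735 → 02:12:37:25.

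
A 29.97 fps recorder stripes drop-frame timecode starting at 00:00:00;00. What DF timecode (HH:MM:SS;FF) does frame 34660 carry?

00:19:16;16

Each 10-minute DF block holds 10 × 60 × 30 − 9 × 2 = 17982 frames. 34660 ÷ 17982 → 1 full block, remainder 16678.
Within the partial block the first minute is 1800 frames and each further minute 1798, so 9 further minute boundaries passed. Total skipped labels = 18 × 1 + 2 × 9 = 36.
Non-drop label index = 34660 + 36 = 34696; at 30 labels/s that is 00:19:16:16, i.e. DF 00:19:16;16.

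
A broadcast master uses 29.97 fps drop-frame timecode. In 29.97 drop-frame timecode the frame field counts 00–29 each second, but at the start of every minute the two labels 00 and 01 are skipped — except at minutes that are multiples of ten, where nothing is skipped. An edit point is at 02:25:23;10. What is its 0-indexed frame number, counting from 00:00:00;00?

Complete 10-minute blocks: 14, each 17982 frames → 251748.
Remaining 5 whole minutes in the current block: 1800 + 4 × 1798 = 8992 frames.
Within the current minute: 23 × 30 + 10 − 2 = 698 (labels ;00/;01 skipped at this minute). Total = 251748 + 8992 + 698 = 261438.

261438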